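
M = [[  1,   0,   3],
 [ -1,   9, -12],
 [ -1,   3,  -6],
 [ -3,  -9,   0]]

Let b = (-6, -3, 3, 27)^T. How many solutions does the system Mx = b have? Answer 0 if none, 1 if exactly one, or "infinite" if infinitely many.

infinite

Row reduce the augmented matrix [M | b].
R2 ← R2 + R1: [0, 9, -9, -9]
R3 ← R3 + R1: [0, 3, -3, -3]
R4 ← R4 + (3)·R1: [0, -9, 9, 9]
R3 ← R3 − (1/3)·R2: [0, 0, 0, 0]
R4 ← R4 + R2: [0, 0, 0, 0]
The echelon form has 2 nonzero rows, and every pivot lies in the first 3 columns, so rank(M) = rank([M|b]) = 2.
The system is consistent.
rank = 2 < 3 unknowns, so there are infinitely many solutions.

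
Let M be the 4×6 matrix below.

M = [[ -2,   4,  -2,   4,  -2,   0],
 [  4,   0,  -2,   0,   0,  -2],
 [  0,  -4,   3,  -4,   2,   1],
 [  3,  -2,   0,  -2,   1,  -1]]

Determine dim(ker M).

Row reduce to echelon form.
R2 ← R2 + (2)·R1: [0, 8, -6, 8, -4, -2]
R4 ← R4 + (3/2)·R1: [0, 4, -3, 4, -2, -1]
R3 ← R3 + (1/2)·R2: [0, 0, 0, 0, 0, 0]
R4 ← R4 − (1/2)·R2: [0, 0, 0, 0, 0, 0]
2 nonzero rows, so rank(M) = 2.
M has 6 columns; by rank–nullity, nullity = 6 − 2 = 4.

4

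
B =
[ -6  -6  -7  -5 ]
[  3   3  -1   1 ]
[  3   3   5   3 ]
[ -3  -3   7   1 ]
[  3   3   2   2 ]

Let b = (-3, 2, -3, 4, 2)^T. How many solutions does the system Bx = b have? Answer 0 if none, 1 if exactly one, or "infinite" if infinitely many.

0

Row reduce the augmented matrix [B | b].
R2 ← R2 + (1/2)·R1: [0, 0, -9/2, -3/2, 1/2]
R3 ← R3 + (1/2)·R1: [0, 0, 3/2, 1/2, -9/2]
R4 ← R4 − (1/2)·R1: [0, 0, 21/2, 7/2, 11/2]
R5 ← R5 + (1/2)·R1: [0, 0, -3/2, -1/2, 1/2]
R3 ← R3 + (1/3)·R2: [0, 0, 0, 0, -13/3]
R4 ← R4 + (7/3)·R2: [0, 0, 0, 0, 20/3]
R5 ← R5 − (1/3)·R2: [0, 0, 0, 0, 1/3]
R4 ← R4 + (20/13)·R3: [0, 0, 0, 0, 0]
R5 ← R5 + (1/13)·R3: [0, 0, 0, 0, 0]
The echelon form has 3 nonzero rows; the last pivot sits in the augmented column, so rank(B) = 2 but rank([B|b]) = 3.
Since the ranks differ, the system is inconsistent.
It has no solutions.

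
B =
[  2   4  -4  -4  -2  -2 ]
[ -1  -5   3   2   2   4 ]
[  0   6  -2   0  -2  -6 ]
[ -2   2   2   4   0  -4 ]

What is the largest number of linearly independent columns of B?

Row reduce to echelon form.
R2 ← R2 + (1/2)·R1: [0, -3, 1, 0, 1, 3]
R4 ← R4 + R1: [0, 6, -2, 0, -2, -6]
R3 ← R3 + (2)·R2: [0, 0, 0, 0, 0, 0]
R4 ← R4 + (2)·R2: [0, 0, 0, 0, 0, 0]
Echelon form has 2 nonzero rows, so rank(B) = 2.
The rank gives the maximum number of linearly independent columns: 2.

2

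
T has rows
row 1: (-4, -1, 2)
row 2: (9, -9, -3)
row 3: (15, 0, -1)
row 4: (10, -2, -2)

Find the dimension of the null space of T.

0

Row reduce to echelon form.
R2 ← R2 + (9/4)·R1: [0, -45/4, 3/2]
R3 ← R3 + (15/4)·R1: [0, -15/4, 13/2]
R4 ← R4 + (5/2)·R1: [0, -9/2, 3]
R3 ← R3 − (1/3)·R2: [0, 0, 6]
R4 ← R4 − (2/5)·R2: [0, 0, 12/5]
R4 ← R4 − (2/5)·R3: [0, 0, 0]
3 nonzero rows, so rank(T) = 3.
T has 3 columns; by rank–nullity, nullity = 3 − 3 = 0.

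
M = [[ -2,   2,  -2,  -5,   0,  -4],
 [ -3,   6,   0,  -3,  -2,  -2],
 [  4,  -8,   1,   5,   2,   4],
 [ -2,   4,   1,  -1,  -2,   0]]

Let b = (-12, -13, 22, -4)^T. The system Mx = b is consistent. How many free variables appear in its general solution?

Row reduce the augmented matrix [M | b].
R2 ← R2 − (3/2)·R1: [0, 3, 3, 9/2, -2, 4, 5]
R3 ← R3 + (2)·R1: [0, -4, -3, -5, 2, -4, -2]
R4 ← R4 − R1: [0, 2, 3, 4, -2, 4, 8]
R3 ← R3 + (4/3)·R2: [0, 0, 1, 1, -2/3, 4/3, 14/3]
R4 ← R4 − (2/3)·R2: [0, 0, 1, 1, -2/3, 4/3, 14/3]
R4 ← R4 − R3: [0, 0, 0, 0, 0, 0, 0]
The echelon form has 3 nonzero rows, and every pivot lies in the first 6 columns, so rank(M) = rank([M|b]) = 3.
The system is consistent.
Free variables = (unknowns) − (rank) = 6 − 3 = 3.

3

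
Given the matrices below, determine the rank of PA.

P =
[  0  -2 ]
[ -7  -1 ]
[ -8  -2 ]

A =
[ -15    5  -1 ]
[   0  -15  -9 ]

First compute PA:
[[  0,  30,  18],
 [105, -20,  16],
 [120, -10,  26]]
Now row reduce the product.
Swap R1 ↔ R2
R3 ← R3 − (8/7)·R1: [0, 90/7, 54/7]
R3 ← R3 − (3/7)·R2: [0, 0, 0]
2 nonzero rows, so rank(PA) = 2.

2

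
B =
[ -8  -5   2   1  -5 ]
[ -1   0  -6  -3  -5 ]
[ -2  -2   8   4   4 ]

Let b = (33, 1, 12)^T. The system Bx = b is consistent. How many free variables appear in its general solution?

Row reduce the augmented matrix [B | b].
R2 ← R2 − (1/8)·R1: [0, 5/8, -25/4, -25/8, -35/8, -25/8]
R3 ← R3 − (1/4)·R1: [0, -3/4, 15/2, 15/4, 21/4, 15/4]
R3 ← R3 + (6/5)·R2: [0, 0, 0, 0, 0, 0]
The echelon form has 2 nonzero rows, and every pivot lies in the first 5 columns, so rank(B) = rank([B|b]) = 2.
The system is consistent.
Free variables = (unknowns) − (rank) = 5 − 2 = 3.

3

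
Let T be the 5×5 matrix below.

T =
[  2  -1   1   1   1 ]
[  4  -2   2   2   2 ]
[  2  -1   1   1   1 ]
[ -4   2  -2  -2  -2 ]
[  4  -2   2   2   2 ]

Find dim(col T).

1

Row reduce to echelon form.
R2 ← R2 − (2)·R1: [0, 0, 0, 0, 0]
R3 ← R3 − R1: [0, 0, 0, 0, 0]
R4 ← R4 + (2)·R1: [0, 0, 0, 0, 0]
R5 ← R5 − (2)·R1: [0, 0, 0, 0, 0]
Echelon form has 1 nonzero row, so rank(T) = 1.
The column space has dimension equal to the rank: 1.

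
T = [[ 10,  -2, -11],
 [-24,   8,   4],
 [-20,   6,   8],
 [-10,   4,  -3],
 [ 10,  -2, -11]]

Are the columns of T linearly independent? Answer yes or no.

Row reduce T to echelon form.
R2 ← R2 + (12/5)·R1: [0, 16/5, -112/5]
R3 ← R3 + (2)·R1: [0, 2, -14]
R4 ← R4 + R1: [0, 2, -14]
R5 ← R5 − R1: [0, 0, 0]
R3 ← R3 − (5/8)·R2: [0, 0, 0]
R4 ← R4 − (5/8)·R2: [0, 0, 0]
2 pivots among 3 columns.
Only 2 < 3 pivot columns, so the columns are linearly dependent.

no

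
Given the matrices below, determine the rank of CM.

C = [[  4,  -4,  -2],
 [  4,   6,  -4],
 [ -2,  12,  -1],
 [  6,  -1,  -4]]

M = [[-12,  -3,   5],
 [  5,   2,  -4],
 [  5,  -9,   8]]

First compute CM:
[[-78,  -2,  20],
 [-38,  36, -36],
 [ 79,  39, -66],
 [-97,  16,   2]]
Now row reduce the product.
R2 ← R2 − (19/39)·R1: [0, 1442/39, -1784/39]
R3 ← R3 + (79/78)·R1: [0, 1442/39, -1784/39]
R4 ← R4 − (97/78)·R1: [0, 721/39, -892/39]
R3 ← R3 − R2: [0, 0, 0]
R4 ← R4 − (1/2)·R2: [0, 0, 0]
2 nonzero rows, so rank(CM) = 2.

2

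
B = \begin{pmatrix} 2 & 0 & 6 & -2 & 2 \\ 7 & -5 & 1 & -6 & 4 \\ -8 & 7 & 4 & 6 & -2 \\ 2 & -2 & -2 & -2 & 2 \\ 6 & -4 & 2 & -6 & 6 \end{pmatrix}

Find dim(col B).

3

Row reduce to echelon form.
R2 ← R2 − (7/2)·R1: [0, -5, -20, 1, -3]
R3 ← R3 + (4)·R1: [0, 7, 28, -2, 6]
R4 ← R4 − R1: [0, -2, -8, 0, 0]
R5 ← R5 − (3)·R1: [0, -4, -16, 0, 0]
R3 ← R3 + (7/5)·R2: [0, 0, 0, -3/5, 9/5]
R4 ← R4 − (2/5)·R2: [0, 0, 0, -2/5, 6/5]
R5 ← R5 − (4/5)·R2: [0, 0, 0, -4/5, 12/5]
R4 ← R4 − (2/3)·R3: [0, 0, 0, 0, 0]
R5 ← R5 − (4/3)·R3: [0, 0, 0, 0, 0]
Echelon form has 3 nonzero rows, so rank(B) = 3.
The column space has dimension equal to the rank: 3.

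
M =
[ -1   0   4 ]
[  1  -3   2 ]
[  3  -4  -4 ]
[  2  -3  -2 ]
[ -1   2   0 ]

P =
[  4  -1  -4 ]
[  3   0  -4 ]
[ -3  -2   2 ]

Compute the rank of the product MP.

First compute MP:
[[-16,  -7,  12],
 [-11,  -5,  12],
 [ 12,   5,  -4],
 [  5,   2,   0],
 [  2,   1,  -4]]
Now row reduce the product.
R2 ← R2 − (11/16)·R1: [0, -3/16, 15/4]
R3 ← R3 + (3/4)·R1: [0, -1/4, 5]
R4 ← R4 + (5/16)·R1: [0, -3/16, 15/4]
R5 ← R5 + (1/8)·R1: [0, 1/8, -5/2]
R3 ← R3 − (4/3)·R2: [0, 0, 0]
R4 ← R4 − R2: [0, 0, 0]
R5 ← R5 + (2/3)·R2: [0, 0, 0]
2 nonzero rows, so rank(MP) = 2.

2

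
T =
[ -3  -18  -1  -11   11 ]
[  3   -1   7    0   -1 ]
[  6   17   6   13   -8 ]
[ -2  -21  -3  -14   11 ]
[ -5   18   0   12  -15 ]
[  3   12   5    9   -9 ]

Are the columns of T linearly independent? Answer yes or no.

yes

Row reduce T to echelon form.
R2 ← R2 + R1: [0, -19, 6, -11, 10]
R3 ← R3 + (2)·R1: [0, -19, 4, -9, 14]
R4 ← R4 − (2/3)·R1: [0, -9, -7/3, -20/3, 11/3]
R5 ← R5 − (5/3)·R1: [0, 48, 5/3, 91/3, -100/3]
R6 ← R6 + R1: [0, -6, 4, -2, 2]
R3 ← R3 − R2: [0, 0, -2, 2, 4]
R4 ← R4 − (9/19)·R2: [0, 0, -295/57, -83/57, -61/57]
R5 ← R5 + (48/19)·R2: [0, 0, 959/57, 145/57, -460/57]
R6 ← R6 − (6/19)·R2: [0, 0, 40/19, 28/19, -22/19]
R4 ← R4 − (295/114)·R3: [0, 0, 0, -126/19, -217/19]
R5 ← R5 + (959/114)·R3: [0, 0, 0, 368/19, 486/19]
R6 ← R6 + (20/19)·R3: [0, 0, 0, 68/19, 58/19]
R5 ← R5 + (184/63)·R4: [0, 0, 0, 0, -70/9]
R6 ← R6 + (34/63)·R4: [0, 0, 0, 0, -28/9]
R6 ← R6 − (2/5)·R5: [0, 0, 0, 0, 0]
5 pivots among 5 columns.
Every column is a pivot column, so the columns are linearly independent.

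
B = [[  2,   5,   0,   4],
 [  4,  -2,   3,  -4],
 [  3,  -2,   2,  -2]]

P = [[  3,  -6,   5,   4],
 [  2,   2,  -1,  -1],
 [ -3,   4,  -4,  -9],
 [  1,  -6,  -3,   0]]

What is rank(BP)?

3

First compute BP:
[[ 20, -26,  -7,   3],
 [ -5,   8,  22,  -9],
 [ -3,  -2,  15,  -4]]
Now row reduce the product.
R2 ← R2 + (1/4)·R1: [0, 3/2, 81/4, -33/4]
R3 ← R3 + (3/20)·R1: [0, -59/10, 279/20, -71/20]
R3 ← R3 + (59/15)·R2: [0, 0, 468/5, -36]
3 nonzero rows, so rank(BP) = 3.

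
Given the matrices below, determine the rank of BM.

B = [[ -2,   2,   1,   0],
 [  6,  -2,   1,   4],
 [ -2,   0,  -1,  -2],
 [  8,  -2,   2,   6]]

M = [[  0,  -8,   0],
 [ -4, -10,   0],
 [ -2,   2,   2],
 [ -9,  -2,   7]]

First compute BM:
[[-10,  -2,   2],
 [-30, -34,  30],
 [ 20,  18, -16],
 [-50, -52,  46]]
Now row reduce the product.
R2 ← R2 − (3)·R1: [0, -28, 24]
R3 ← R3 + (2)·R1: [0, 14, -12]
R4 ← R4 − (5)·R1: [0, -42, 36]
R3 ← R3 + (1/2)·R2: [0, 0, 0]
R4 ← R4 − (3/2)·R2: [0, 0, 0]
2 nonzero rows, so rank(BM) = 2.

2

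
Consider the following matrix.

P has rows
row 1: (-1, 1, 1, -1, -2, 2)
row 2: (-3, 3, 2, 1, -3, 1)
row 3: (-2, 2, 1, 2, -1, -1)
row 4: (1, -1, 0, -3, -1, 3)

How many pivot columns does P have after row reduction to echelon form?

Row reduce to echelon form.
R2 ← R2 − (3)·R1: [0, 0, -1, 4, 3, -5]
R3 ← R3 − (2)·R1: [0, 0, -1, 4, 3, -5]
R4 ← R4 + R1: [0, 0, 1, -4, -3, 5]
R3 ← R3 − R2: [0, 0, 0, 0, 0, 0]
R4 ← R4 + R2: [0, 0, 0, 0, 0, 0]
Echelon form has 2 nonzero rows, so rank(P) = 2.
Each nonzero row contributes one pivot column: 2 pivot columns.

2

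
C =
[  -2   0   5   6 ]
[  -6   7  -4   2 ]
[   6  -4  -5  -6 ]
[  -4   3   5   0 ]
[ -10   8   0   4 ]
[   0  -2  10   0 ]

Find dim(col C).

4

Row reduce to echelon form.
R2 ← R2 − (3)·R1: [0, 7, -19, -16]
R3 ← R3 + (3)·R1: [0, -4, 10, 12]
R4 ← R4 − (2)·R1: [0, 3, -5, -12]
R5 ← R5 − (5)·R1: [0, 8, -25, -26]
R3 ← R3 + (4/7)·R2: [0, 0, -6/7, 20/7]
R4 ← R4 − (3/7)·R2: [0, 0, 22/7, -36/7]
R5 ← R5 − (8/7)·R2: [0, 0, -23/7, -54/7]
R6 ← R6 + (2/7)·R2: [0, 0, 32/7, -32/7]
R4 ← R4 + (11/3)·R3: [0, 0, 0, 16/3]
R5 ← R5 − (23/6)·R3: [0, 0, 0, -56/3]
R6 ← R6 + (16/3)·R3: [0, 0, 0, 32/3]
R5 ← R5 + (7/2)·R4: [0, 0, 0, 0]
R6 ← R6 − (2)·R4: [0, 0, 0, 0]
Echelon form has 4 nonzero rows, so rank(C) = 4.
The column space has dimension equal to the rank: 4.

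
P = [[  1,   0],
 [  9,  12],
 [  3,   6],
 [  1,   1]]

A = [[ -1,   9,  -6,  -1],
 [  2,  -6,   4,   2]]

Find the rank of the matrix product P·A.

First compute PA:
[[ -1,   9,  -6,  -1],
 [ 15,   9,  -6,  15],
 [  9,  -9,   6,   9],
 [  1,   3,  -2,   1]]
Now row reduce the product.
R2 ← R2 + (15)·R1: [0, 144, -96, 0]
R3 ← R3 + (9)·R1: [0, 72, -48, 0]
R4 ← R4 + R1: [0, 12, -8, 0]
R3 ← R3 − (1/2)·R2: [0, 0, 0, 0]
R4 ← R4 − (1/12)·R2: [0, 0, 0, 0]
2 nonzero rows, so rank(PA) = 2.

2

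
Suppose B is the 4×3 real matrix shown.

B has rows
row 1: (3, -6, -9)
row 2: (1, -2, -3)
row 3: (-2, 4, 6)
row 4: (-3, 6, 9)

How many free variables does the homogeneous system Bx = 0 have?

Row reduce to echelon form.
R2 ← R2 − (1/3)·R1: [0, 0, 0]
R3 ← R3 + (2/3)·R1: [0, 0, 0]
R4 ← R4 + R1: [0, 0, 0]
1 nonzero row, so rank(B) = 1.
B has 3 columns; by rank–nullity, nullity = 3 − 1 = 2.

2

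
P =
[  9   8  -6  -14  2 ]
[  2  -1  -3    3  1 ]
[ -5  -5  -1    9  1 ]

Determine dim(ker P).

Row reduce to echelon form.
R2 ← R2 − (2/9)·R1: [0, -25/9, -5/3, 55/9, 5/9]
R3 ← R3 + (5/9)·R1: [0, -5/9, -13/3, 11/9, 19/9]
R3 ← R3 − (1/5)·R2: [0, 0, -4, 0, 2]
3 nonzero rows, so rank(P) = 3.
P has 5 columns; by rank–nullity, nullity = 5 − 3 = 2.

2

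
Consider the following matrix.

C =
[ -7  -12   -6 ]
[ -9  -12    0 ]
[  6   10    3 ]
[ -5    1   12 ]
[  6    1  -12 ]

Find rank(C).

3

Row reduce to echelon form.
R2 ← R2 − (9/7)·R1: [0, 24/7, 54/7]
R3 ← R3 + (6/7)·R1: [0, -2/7, -15/7]
R4 ← R4 − (5/7)·R1: [0, 67/7, 114/7]
R5 ← R5 + (6/7)·R1: [0, -65/7, -120/7]
R3 ← R3 + (1/12)·R2: [0, 0, -3/2]
R4 ← R4 − (67/24)·R2: [0, 0, -21/4]
R5 ← R5 + (65/24)·R2: [0, 0, 15/4]
R4 ← R4 − (7/2)·R3: [0, 0, 0]
R5 ← R5 + (5/2)·R3: [0, 0, 0]
Echelon form has 3 nonzero rows, so rank(C) = 3.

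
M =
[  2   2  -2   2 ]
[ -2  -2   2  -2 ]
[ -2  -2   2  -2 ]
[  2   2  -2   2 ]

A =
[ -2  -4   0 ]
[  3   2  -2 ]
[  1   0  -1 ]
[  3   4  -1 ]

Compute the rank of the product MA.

First compute MA:
[[  6,   4,  -4],
 [ -6,  -4,   4],
 [ -6,  -4,   4],
 [  6,   4,  -4]]
Now row reduce the product.
R2 ← R2 + R1: [0, 0, 0]
R3 ← R3 + R1: [0, 0, 0]
R4 ← R4 − R1: [0, 0, 0]
1 nonzero row, so rank(MA) = 1.

1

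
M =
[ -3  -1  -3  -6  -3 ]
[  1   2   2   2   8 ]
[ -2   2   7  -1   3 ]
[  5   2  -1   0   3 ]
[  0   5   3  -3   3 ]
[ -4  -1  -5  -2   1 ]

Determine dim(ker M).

0

Row reduce to echelon form.
R2 ← R2 + (1/3)·R1: [0, 5/3, 1, 0, 7]
R3 ← R3 − (2/3)·R1: [0, 8/3, 9, 3, 5]
R4 ← R4 + (5/3)·R1: [0, 1/3, -6, -10, -2]
R6 ← R6 − (4/3)·R1: [0, 1/3, -1, 6, 5]
R3 ← R3 − (8/5)·R2: [0, 0, 37/5, 3, -31/5]
R4 ← R4 − (1/5)·R2: [0, 0, -31/5, -10, -17/5]
R5 ← R5 − (3)·R2: [0, 0, 0, -3, -18]
R6 ← R6 − (1/5)·R2: [0, 0, -6/5, 6, 18/5]
R4 ← R4 + (31/37)·R3: [0, 0, 0, -277/37, -318/37]
R6 ← R6 + (6/37)·R3: [0, 0, 0, 240/37, 96/37]
R5 ← R5 − (111/277)·R4: [0, 0, 0, 0, -4032/277]
R6 ← R6 + (240/277)·R4: [0, 0, 0, 0, -1344/277]
R6 ← R6 − (1/3)·R5: [0, 0, 0, 0, 0]
5 nonzero rows, so rank(M) = 5.
M has 5 columns; by rank–nullity, nullity = 5 − 5 = 0.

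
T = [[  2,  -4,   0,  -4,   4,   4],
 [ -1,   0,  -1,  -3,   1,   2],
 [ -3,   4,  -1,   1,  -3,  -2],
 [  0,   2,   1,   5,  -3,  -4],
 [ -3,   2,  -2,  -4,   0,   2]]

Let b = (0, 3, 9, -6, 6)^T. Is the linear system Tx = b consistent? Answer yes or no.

Row reduce the augmented matrix [T | b].
R2 ← R2 + (1/2)·R1: [0, -2, -1, -5, 3, 4, 3]
R3 ← R3 + (3/2)·R1: [0, -2, -1, -5, 3, 4, 9]
R5 ← R5 + (3/2)·R1: [0, -4, -2, -10, 6, 8, 6]
R3 ← R3 − R2: [0, 0, 0, 0, 0, 0, 6]
R4 ← R4 + R2: [0, 0, 0, 0, 0, 0, -3]
R5 ← R5 − (2)·R2: [0, 0, 0, 0, 0, 0, 0]
R4 ← R4 + (1/2)·R3: [0, 0, 0, 0, 0, 0, 0]
The echelon form has 3 nonzero rows; the last pivot sits in the augmented column, so rank(T) = 2 but rank([T|b]) = 3.
Since the ranks differ, the system is inconsistent.

no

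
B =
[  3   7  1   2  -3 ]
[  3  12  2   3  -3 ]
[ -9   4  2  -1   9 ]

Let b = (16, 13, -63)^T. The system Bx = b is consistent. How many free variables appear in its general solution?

3

Row reduce the augmented matrix [B | b].
R2 ← R2 − R1: [0, 5, 1, 1, 0, -3]
R3 ← R3 + (3)·R1: [0, 25, 5, 5, 0, -15]
R3 ← R3 − (5)·R2: [0, 0, 0, 0, 0, 0]
The echelon form has 2 nonzero rows, and every pivot lies in the first 5 columns, so rank(B) = rank([B|b]) = 2.
The system is consistent.
Free variables = (unknowns) − (rank) = 5 − 2 = 3.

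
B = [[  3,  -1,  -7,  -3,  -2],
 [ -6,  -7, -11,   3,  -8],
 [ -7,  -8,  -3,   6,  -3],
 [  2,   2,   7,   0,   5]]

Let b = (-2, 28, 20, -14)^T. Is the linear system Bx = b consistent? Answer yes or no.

yes

Row reduce the augmented matrix [B | b].
R2 ← R2 + (2)·R1: [0, -9, -25, -3, -12, 24]
R3 ← R3 + (7/3)·R1: [0, -31/3, -58/3, -1, -23/3, 46/3]
R4 ← R4 − (2/3)·R1: [0, 8/3, 35/3, 2, 19/3, -38/3]
R3 ← R3 − (31/27)·R2: [0, 0, 253/27, 22/9, 55/9, -110/9]
R4 ← R4 + (8/27)·R2: [0, 0, 115/27, 10/9, 25/9, -50/9]
R4 ← R4 − (5/11)·R3: [0, 0, 0, 0, 0, 0]
The echelon form has 3 nonzero rows, and every pivot lies in the first 5 columns, so rank(B) = rank([B|b]) = 3.
The system is consistent.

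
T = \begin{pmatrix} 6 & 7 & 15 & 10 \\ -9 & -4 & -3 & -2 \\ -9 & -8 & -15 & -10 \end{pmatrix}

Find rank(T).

2

Row reduce to echelon form.
R2 ← R2 + (3/2)·R1: [0, 13/2, 39/2, 13]
R3 ← R3 + (3/2)·R1: [0, 5/2, 15/2, 5]
R3 ← R3 − (5/13)·R2: [0, 0, 0, 0]
Echelon form has 2 nonzero rows, so rank(T) = 2.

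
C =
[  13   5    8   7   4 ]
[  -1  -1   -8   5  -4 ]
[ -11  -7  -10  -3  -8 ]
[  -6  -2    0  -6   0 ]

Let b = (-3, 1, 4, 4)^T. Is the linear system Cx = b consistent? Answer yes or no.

no

Row reduce the augmented matrix [C | b].
R2 ← R2 + (1/13)·R1: [0, -8/13, -96/13, 72/13, -48/13, 10/13]
R3 ← R3 + (11/13)·R1: [0, -36/13, -42/13, 38/13, -60/13, 19/13]
R4 ← R4 + (6/13)·R1: [0, 4/13, 48/13, -36/13, 24/13, 34/13]
R3 ← R3 − (9/2)·R2: [0, 0, 30, -22, 12, -2]
R4 ← R4 + (1/2)·R2: [0, 0, 0, 0, 0, 3]
The echelon form has 4 nonzero rows; the last pivot sits in the augmented column, so rank(C) = 3 but rank([C|b]) = 4.
Since the ranks differ, the system is inconsistent.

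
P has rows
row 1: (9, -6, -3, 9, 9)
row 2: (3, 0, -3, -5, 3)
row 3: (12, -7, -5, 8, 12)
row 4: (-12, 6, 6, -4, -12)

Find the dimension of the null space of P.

Row reduce to echelon form.
R2 ← R2 − (1/3)·R1: [0, 2, -2, -8, 0]
R3 ← R3 − (4/3)·R1: [0, 1, -1, -4, 0]
R4 ← R4 + (4/3)·R1: [0, -2, 2, 8, 0]
R3 ← R3 − (1/2)·R2: [0, 0, 0, 0, 0]
R4 ← R4 + R2: [0, 0, 0, 0, 0]
2 nonzero rows, so rank(P) = 2.
P has 5 columns; by rank–nullity, nullity = 5 − 2 = 3.

3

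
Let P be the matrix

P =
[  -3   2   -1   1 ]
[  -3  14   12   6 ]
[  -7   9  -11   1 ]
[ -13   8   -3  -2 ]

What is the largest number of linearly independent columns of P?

Row reduce to echelon form.
R2 ← R2 − R1: [0, 12, 13, 5]
R3 ← R3 − (7/3)·R1: [0, 13/3, -26/3, -4/3]
R4 ← R4 − (13/3)·R1: [0, -2/3, 4/3, -19/3]
R3 ← R3 − (13/36)·R2: [0, 0, -481/36, -113/36]
R4 ← R4 + (1/18)·R2: [0, 0, 37/18, -109/18]
R4 ← R4 + (2/13)·R3: [0, 0, 0, -85/13]
Echelon form has 4 nonzero rows, so rank(P) = 4.
The rank gives the maximum number of linearly independent columns: 4.

4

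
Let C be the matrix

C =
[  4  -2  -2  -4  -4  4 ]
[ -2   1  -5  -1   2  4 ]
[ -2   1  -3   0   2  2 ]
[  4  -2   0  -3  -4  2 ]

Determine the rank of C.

Row reduce to echelon form.
R2 ← R2 + (1/2)·R1: [0, 0, -6, -3, 0, 6]
R3 ← R3 + (1/2)·R1: [0, 0, -4, -2, 0, 4]
R4 ← R4 − R1: [0, 0, 2, 1, 0, -2]
R3 ← R3 − (2/3)·R2: [0, 0, 0, 0, 0, 0]
R4 ← R4 + (1/3)·R2: [0, 0, 0, 0, 0, 0]
Echelon form has 2 nonzero rows, so rank(C) = 2.

2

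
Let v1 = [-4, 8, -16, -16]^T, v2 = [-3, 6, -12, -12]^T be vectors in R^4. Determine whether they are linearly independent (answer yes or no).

Form the matrix with these vectors as rows and row reduce.
R2 ← R2 − (3/4)·R1: [0, 0, 0, 0]
1 nonzero row, so the 2 vectors span a space of dimension 1.
Since 1 < 2, the vectors are linearly dependent.

no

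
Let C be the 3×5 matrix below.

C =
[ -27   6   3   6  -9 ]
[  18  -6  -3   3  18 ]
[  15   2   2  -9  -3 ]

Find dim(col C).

Row reduce to echelon form.
R2 ← R2 + (2/3)·R1: [0, -2, -1, 7, 12]
R3 ← R3 + (5/9)·R1: [0, 16/3, 11/3, -17/3, -8]
R3 ← R3 + (8/3)·R2: [0, 0, 1, 13, 24]
Echelon form has 3 nonzero rows, so rank(C) = 3.
The column space has dimension equal to the rank: 3.

3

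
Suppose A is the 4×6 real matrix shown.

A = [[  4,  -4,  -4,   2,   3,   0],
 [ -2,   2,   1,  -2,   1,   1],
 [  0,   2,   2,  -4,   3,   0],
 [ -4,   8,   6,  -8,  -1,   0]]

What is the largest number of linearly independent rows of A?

Row reduce to echelon form.
R2 ← R2 + (1/2)·R1: [0, 0, -1, -1, 5/2, 1]
R4 ← R4 + R1: [0, 4, 2, -6, 2, 0]
Swap R2 ↔ R3
R4 ← R4 − (2)·R2: [0, 0, -2, 2, -4, 0]
R4 ← R4 − (2)·R3: [0, 0, 0, 4, -9, -2]
Echelon form has 4 nonzero rows, so rank(A) = 4.
The rank gives the maximum number of linearly independent rows: 4.

4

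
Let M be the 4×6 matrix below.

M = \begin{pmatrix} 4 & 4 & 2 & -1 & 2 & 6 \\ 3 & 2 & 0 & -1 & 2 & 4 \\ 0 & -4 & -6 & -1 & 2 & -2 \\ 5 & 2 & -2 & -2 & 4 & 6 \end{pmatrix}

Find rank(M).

2

Row reduce to echelon form.
R2 ← R2 − (3/4)·R1: [0, -1, -3/2, -1/4, 1/2, -1/2]
R4 ← R4 − (5/4)·R1: [0, -3, -9/2, -3/4, 3/2, -3/2]
R3 ← R3 − (4)·R2: [0, 0, 0, 0, 0, 0]
R4 ← R4 − (3)·R2: [0, 0, 0, 0, 0, 0]
Echelon form has 2 nonzero rows, so rank(M) = 2.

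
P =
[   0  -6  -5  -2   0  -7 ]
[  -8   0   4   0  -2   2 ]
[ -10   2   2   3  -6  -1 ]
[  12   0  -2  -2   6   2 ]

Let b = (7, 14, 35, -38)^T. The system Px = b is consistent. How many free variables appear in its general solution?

Row reduce the augmented matrix [P | b].
Swap R1 ↔ R2
R3 ← R3 − (5/4)·R1: [0, 2, -3, 3, -7/2, -7/2, 35/2]
R4 ← R4 + (3/2)·R1: [0, 0, 4, -2, 3, 5, -17]
R3 ← R3 + (1/3)·R2: [0, 0, -14/3, 7/3, -7/2, -35/6, 119/6]
R4 ← R4 + (6/7)·R3: [0, 0, 0, 0, 0, 0, 0]
The echelon form has 3 nonzero rows, and every pivot lies in the first 6 columns, so rank(P) = rank([P|b]) = 3.
The system is consistent.
Free variables = (unknowns) − (rank) = 6 − 3 = 3.

3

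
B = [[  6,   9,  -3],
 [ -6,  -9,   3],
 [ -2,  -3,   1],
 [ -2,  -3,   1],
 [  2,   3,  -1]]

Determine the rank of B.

Row reduce to echelon form.
R2 ← R2 + R1: [0, 0, 0]
R3 ← R3 + (1/3)·R1: [0, 0, 0]
R4 ← R4 + (1/3)·R1: [0, 0, 0]
R5 ← R5 − (1/3)·R1: [0, 0, 0]
Echelon form has 1 nonzero row, so rank(B) = 1.

1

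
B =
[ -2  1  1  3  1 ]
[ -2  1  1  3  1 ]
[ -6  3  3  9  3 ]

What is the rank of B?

1

Row reduce to echelon form.
R2 ← R2 − R1: [0, 0, 0, 0, 0]
R3 ← R3 − (3)·R1: [0, 0, 0, 0, 0]
Echelon form has 1 nonzero row, so rank(B) = 1.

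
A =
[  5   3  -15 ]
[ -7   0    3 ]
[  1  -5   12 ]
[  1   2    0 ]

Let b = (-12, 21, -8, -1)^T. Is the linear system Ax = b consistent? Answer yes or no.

Row reduce the augmented matrix [A | b].
R2 ← R2 + (7/5)·R1: [0, 21/5, -18, 21/5]
R3 ← R3 − (1/5)·R1: [0, -28/5, 15, -28/5]
R4 ← R4 − (1/5)·R1: [0, 7/5, 3, 7/5]
R3 ← R3 + (4/3)·R2: [0, 0, -9, 0]
R4 ← R4 − (1/3)·R2: [0, 0, 9, 0]
R4 ← R4 + R3: [0, 0, 0, 0]
The echelon form has 3 nonzero rows, and every pivot lies in the first 3 columns, so rank(A) = rank([A|b]) = 3.
The system is consistent.

yes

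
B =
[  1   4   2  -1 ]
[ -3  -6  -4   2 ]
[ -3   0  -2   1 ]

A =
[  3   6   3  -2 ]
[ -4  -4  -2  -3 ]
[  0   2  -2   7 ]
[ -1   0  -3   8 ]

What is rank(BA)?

First compute BA:
[[-12,  -6,  -6,  -8],
 [ 13,  -2,   5,  12],
 [-10, -22,  -8,   0]]
Now row reduce the product.
R2 ← R2 + (13/12)·R1: [0, -17/2, -3/2, 10/3]
R3 ← R3 − (5/6)·R1: [0, -17, -3, 20/3]
R3 ← R3 − (2)·R2: [0, 0, 0, 0]
2 nonzero rows, so rank(BA) = 2.

2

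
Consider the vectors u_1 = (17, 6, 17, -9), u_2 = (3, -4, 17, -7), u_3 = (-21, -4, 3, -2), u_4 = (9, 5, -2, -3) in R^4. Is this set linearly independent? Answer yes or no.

Form the matrix with these vectors as rows and row reduce.
R2 ← R2 − (3/17)·R1: [0, -86/17, 14, -92/17]
R3 ← R3 + (21/17)·R1: [0, 58/17, 24, -223/17]
R4 ← R4 − (9/17)·R1: [0, 31/17, -11, 30/17]
R3 ← R3 + (29/43)·R2: [0, 0, 1438/43, -721/43]
R4 ← R4 + (31/86)·R2: [0, 0, -256/43, -8/43]
R4 ← R4 + (128/719)·R3: [0, 0, 0, -2280/719]
4 nonzero rows, so the 4 vectors span a space of dimension 4.
Since 4 = 4, the vectors are linearly independent.

yes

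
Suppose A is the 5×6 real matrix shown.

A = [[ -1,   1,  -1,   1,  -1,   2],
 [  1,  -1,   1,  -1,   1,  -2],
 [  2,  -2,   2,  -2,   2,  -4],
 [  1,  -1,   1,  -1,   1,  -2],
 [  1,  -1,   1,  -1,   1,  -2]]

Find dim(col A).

1

Row reduce to echelon form.
R2 ← R2 + R1: [0, 0, 0, 0, 0, 0]
R3 ← R3 + (2)·R1: [0, 0, 0, 0, 0, 0]
R4 ← R4 + R1: [0, 0, 0, 0, 0, 0]
R5 ← R5 + R1: [0, 0, 0, 0, 0, 0]
Echelon form has 1 nonzero row, so rank(A) = 1.
The column space has dimension equal to the rank: 1.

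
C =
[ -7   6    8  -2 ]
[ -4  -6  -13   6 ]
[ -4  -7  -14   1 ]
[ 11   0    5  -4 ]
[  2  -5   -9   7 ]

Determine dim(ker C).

Row reduce to echelon form.
R2 ← R2 − (4/7)·R1: [0, -66/7, -123/7, 50/7]
R3 ← R3 − (4/7)·R1: [0, -73/7, -130/7, 15/7]
R4 ← R4 + (11/7)·R1: [0, 66/7, 123/7, -50/7]
R5 ← R5 + (2/7)·R1: [0, -23/7, -47/7, 45/7]
R3 ← R3 − (73/66)·R2: [0, 0, 19/22, -190/33]
R4 ← R4 + R2: [0, 0, 0, 0]
R5 ← R5 − (23/66)·R2: [0, 0, -13/22, 130/33]
R5 ← R5 + (13/19)·R3: [0, 0, 0, 0]
3 nonzero rows, so rank(C) = 3.
C has 4 columns; by rank–nullity, nullity = 4 − 3 = 1.

1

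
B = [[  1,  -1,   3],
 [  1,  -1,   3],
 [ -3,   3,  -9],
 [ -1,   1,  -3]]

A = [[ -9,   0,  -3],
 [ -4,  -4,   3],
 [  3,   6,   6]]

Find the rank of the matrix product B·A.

First compute BA:
[[  4,  22,  12],
 [  4,  22,  12],
 [-12, -66, -36],
 [ -4, -22, -12]]
Now row reduce the product.
R2 ← R2 − R1: [0, 0, 0]
R3 ← R3 + (3)·R1: [0, 0, 0]
R4 ← R4 + R1: [0, 0, 0]
1 nonzero row, so rank(BA) = 1.

1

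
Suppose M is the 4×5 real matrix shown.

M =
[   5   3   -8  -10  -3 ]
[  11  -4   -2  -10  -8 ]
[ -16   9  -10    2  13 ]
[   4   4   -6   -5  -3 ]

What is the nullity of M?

Row reduce to echelon form.
R2 ← R2 − (11/5)·R1: [0, -53/5, 78/5, 12, -7/5]
R3 ← R3 + (16/5)·R1: [0, 93/5, -178/5, -30, 17/5]
R4 ← R4 − (4/5)·R1: [0, 8/5, 2/5, 3, -3/5]
R3 ← R3 + (93/53)·R2: [0, 0, -436/53, -474/53, 50/53]
R4 ← R4 + (8/53)·R2: [0, 0, 146/53, 255/53, -43/53]
R4 ← R4 + (73/218)·R3: [0, 0, 0, 198/109, -54/109]
4 nonzero rows, so rank(M) = 4.
M has 5 columns; by rank–nullity, nullity = 5 − 4 = 1.

1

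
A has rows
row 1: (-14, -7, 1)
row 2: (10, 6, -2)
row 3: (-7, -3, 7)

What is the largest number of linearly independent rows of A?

3

Row reduce to echelon form.
R2 ← R2 + (5/7)·R1: [0, 1, -9/7]
R3 ← R3 − (1/2)·R1: [0, 1/2, 13/2]
R3 ← R3 − (1/2)·R2: [0, 0, 50/7]
Echelon form has 3 nonzero rows, so rank(A) = 3.
The rank gives the maximum number of linearly independent rows: 3.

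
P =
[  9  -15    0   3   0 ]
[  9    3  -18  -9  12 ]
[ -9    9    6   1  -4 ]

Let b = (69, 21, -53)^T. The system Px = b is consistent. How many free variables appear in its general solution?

Row reduce the augmented matrix [P | b].
R2 ← R2 − R1: [0, 18, -18, -12, 12, -48]
R3 ← R3 + R1: [0, -6, 6, 4, -4, 16]
R3 ← R3 + (1/3)·R2: [0, 0, 0, 0, 0, 0]
The echelon form has 2 nonzero rows, and every pivot lies in the first 5 columns, so rank(P) = rank([P|b]) = 2.
The system is consistent.
Free variables = (unknowns) − (rank) = 5 − 2 = 3.

3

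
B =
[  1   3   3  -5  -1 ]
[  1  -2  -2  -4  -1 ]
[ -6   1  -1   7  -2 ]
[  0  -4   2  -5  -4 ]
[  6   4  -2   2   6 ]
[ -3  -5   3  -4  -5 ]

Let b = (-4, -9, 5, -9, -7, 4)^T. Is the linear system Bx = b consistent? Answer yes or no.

Row reduce the augmented matrix [B | b].
R2 ← R2 − R1: [0, -5, -5, 1, 0, -5]
R3 ← R3 + (6)·R1: [0, 19, 17, -23, -8, -19]
R5 ← R5 − (6)·R1: [0, -14, -20, 32, 12, 17]
R6 ← R6 + (3)·R1: [0, 4, 12, -19, -8, -8]
R3 ← R3 + (19/5)·R2: [0, 0, -2, -96/5, -8, -38]
R4 ← R4 − (4/5)·R2: [0, 0, 6, -29/5, -4, -5]
R5 ← R5 − (14/5)·R2: [0, 0, -6, 146/5, 12, 31]
R6 ← R6 + (4/5)·R2: [0, 0, 8, -91/5, -8, -12]
R4 ← R4 + (3)·R3: [0, 0, 0, -317/5, -28, -119]
R5 ← R5 − (3)·R3: [0, 0, 0, 434/5, 36, 145]
R6 ← R6 + (4)·R3: [0, 0, 0, -95, -40, -164]
R5 ← R5 + (434/317)·R4: [0, 0, 0, 0, -740/317, -5681/317]
R6 ← R6 − (475/317)·R4: [0, 0, 0, 0, 620/317, 4537/317]
R6 ← R6 + (31/37)·R5: [0, 0, 0, 0, 0, -26/37]
The echelon form has 6 nonzero rows; the last pivot sits in the augmented column, so rank(B) = 5 but rank([B|b]) = 6.
Since the ranks differ, the system is inconsistent.

no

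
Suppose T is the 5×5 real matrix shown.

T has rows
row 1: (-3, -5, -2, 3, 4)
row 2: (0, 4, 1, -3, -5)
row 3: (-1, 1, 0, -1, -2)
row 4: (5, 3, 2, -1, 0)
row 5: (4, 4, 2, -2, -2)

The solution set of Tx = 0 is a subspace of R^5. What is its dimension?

Row reduce to echelon form.
R3 ← R3 − (1/3)·R1: [0, 8/3, 2/3, -2, -10/3]
R4 ← R4 + (5/3)·R1: [0, -16/3, -4/3, 4, 20/3]
R5 ← R5 + (4/3)·R1: [0, -8/3, -2/3, 2, 10/3]
R3 ← R3 − (2/3)·R2: [0, 0, 0, 0, 0]
R4 ← R4 + (4/3)·R2: [0, 0, 0, 0, 0]
R5 ← R5 + (2/3)·R2: [0, 0, 0, 0, 0]
2 nonzero rows, so rank(T) = 2.
T has 5 columns; by rank–nullity, nullity = 5 − 2 = 3.

3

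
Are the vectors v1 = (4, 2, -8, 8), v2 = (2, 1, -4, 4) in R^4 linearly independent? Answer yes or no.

no

Form the matrix with these vectors as rows and row reduce.
R2 ← R2 − (1/2)·R1: [0, 0, 0, 0]
1 nonzero row, so the 2 vectors span a space of dimension 1.
Since 1 < 2, the vectors are linearly dependent.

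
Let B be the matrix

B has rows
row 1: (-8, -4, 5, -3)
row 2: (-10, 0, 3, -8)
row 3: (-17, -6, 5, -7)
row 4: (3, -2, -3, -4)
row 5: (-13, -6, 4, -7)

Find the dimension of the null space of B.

Row reduce to echelon form.
R2 ← R2 − (5/4)·R1: [0, 5, -13/4, -17/4]
R3 ← R3 − (17/8)·R1: [0, 5/2, -45/8, -5/8]
R4 ← R4 + (3/8)·R1: [0, -7/2, -9/8, -41/8]
R5 ← R5 − (13/8)·R1: [0, 1/2, -33/8, -17/8]
R3 ← R3 − (1/2)·R2: [0, 0, -4, 3/2]
R4 ← R4 + (7/10)·R2: [0, 0, -17/5, -81/10]
R5 ← R5 − (1/10)·R2: [0, 0, -19/5, -17/10]
R4 ← R4 − (17/20)·R3: [0, 0, 0, -75/8]
R5 ← R5 − (19/20)·R3: [0, 0, 0, -25/8]
R5 ← R5 − (1/3)·R4: [0, 0, 0, 0]
4 nonzero rows, so rank(B) = 4.
B has 4 columns; by rank–nullity, nullity = 4 − 4 = 0.

0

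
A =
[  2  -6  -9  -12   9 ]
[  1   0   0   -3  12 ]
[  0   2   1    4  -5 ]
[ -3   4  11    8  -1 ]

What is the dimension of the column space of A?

Row reduce to echelon form.
R2 ← R2 − (1/2)·R1: [0, 3, 9/2, 3, 15/2]
R4 ← R4 + (3/2)·R1: [0, -5, -5/2, -10, 25/2]
R3 ← R3 − (2/3)·R2: [0, 0, -2, 2, -10]
R4 ← R4 + (5/3)·R2: [0, 0, 5, -5, 25]
R4 ← R4 + (5/2)·R3: [0, 0, 0, 0, 0]
Echelon form has 3 nonzero rows, so rank(A) = 3.
The column space has dimension equal to the rank: 3.

3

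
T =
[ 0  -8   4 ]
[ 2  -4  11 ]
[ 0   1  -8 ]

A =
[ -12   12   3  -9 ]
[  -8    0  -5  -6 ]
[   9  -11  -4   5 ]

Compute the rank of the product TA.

First compute TA:
[[100, -44,  24,  68],
 [107, -97, -18,  61],
 [-80,  88,  27, -46]]
Now row reduce the product.
R2 ← R2 − (107/100)·R1: [0, -1248/25, -1092/25, -294/25]
R3 ← R3 + (4/5)·R1: [0, 264/5, 231/5, 42/5]
R3 ← R3 + (55/52)·R2: [0, 0, 0, -105/26]
3 nonzero rows, so rank(TA) = 3.

3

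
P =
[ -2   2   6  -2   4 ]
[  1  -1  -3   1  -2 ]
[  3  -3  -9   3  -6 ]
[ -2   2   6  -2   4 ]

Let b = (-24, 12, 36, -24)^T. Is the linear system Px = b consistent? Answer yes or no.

Row reduce the augmented matrix [P | b].
R2 ← R2 + (1/2)·R1: [0, 0, 0, 0, 0, 0]
R3 ← R3 + (3/2)·R1: [0, 0, 0, 0, 0, 0]
R4 ← R4 − R1: [0, 0, 0, 0, 0, 0]
The echelon form has 1 nonzero rows, and every pivot lies in the first 5 columns, so rank(P) = rank([P|b]) = 1.
The system is consistent.

yes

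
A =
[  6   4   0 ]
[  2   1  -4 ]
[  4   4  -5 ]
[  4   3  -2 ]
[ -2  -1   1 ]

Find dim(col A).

Row reduce to echelon form.
R2 ← R2 − (1/3)·R1: [0, -1/3, -4]
R3 ← R3 − (2/3)·R1: [0, 4/3, -5]
R4 ← R4 − (2/3)·R1: [0, 1/3, -2]
R5 ← R5 + (1/3)·R1: [0, 1/3, 1]
R3 ← R3 + (4)·R2: [0, 0, -21]
R4 ← R4 + R2: [0, 0, -6]
R5 ← R5 + R2: [0, 0, -3]
R4 ← R4 − (2/7)·R3: [0, 0, 0]
R5 ← R5 − (1/7)·R3: [0, 0, 0]
Echelon form has 3 nonzero rows, so rank(A) = 3.
The column space has dimension equal to the rank: 3.

3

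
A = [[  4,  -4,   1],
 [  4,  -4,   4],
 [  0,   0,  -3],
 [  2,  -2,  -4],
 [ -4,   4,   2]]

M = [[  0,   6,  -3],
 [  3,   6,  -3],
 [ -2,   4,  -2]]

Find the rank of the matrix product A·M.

2

First compute AM:
[[-14,   4,  -2],
 [-20,  16,  -8],
 [  6, -12,   6],
 [  2, -16,   8],
 [  8,   8,  -4]]
Now row reduce the product.
R2 ← R2 − (10/7)·R1: [0, 72/7, -36/7]
R3 ← R3 + (3/7)·R1: [0, -72/7, 36/7]
R4 ← R4 + (1/7)·R1: [0, -108/7, 54/7]
R5 ← R5 + (4/7)·R1: [0, 72/7, -36/7]
R3 ← R3 + R2: [0, 0, 0]
R4 ← R4 + (3/2)·R2: [0, 0, 0]
R5 ← R5 − R2: [0, 0, 0]
2 nonzero rows, so rank(AM) = 2.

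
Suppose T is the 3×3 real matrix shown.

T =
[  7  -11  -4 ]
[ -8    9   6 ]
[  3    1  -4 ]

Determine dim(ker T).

Row reduce to echelon form.
R2 ← R2 + (8/7)·R1: [0, -25/7, 10/7]
R3 ← R3 − (3/7)·R1: [0, 40/7, -16/7]
R3 ← R3 + (8/5)·R2: [0, 0, 0]
2 nonzero rows, so rank(T) = 2.
T has 3 columns; by rank–nullity, nullity = 3 − 2 = 1.

1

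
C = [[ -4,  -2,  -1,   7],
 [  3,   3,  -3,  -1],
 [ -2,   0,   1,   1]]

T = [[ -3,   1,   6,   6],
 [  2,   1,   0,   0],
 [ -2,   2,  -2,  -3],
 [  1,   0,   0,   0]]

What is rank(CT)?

First compute CT:
[[ 17,  -8, -22, -21],
 [  2,   0,  24,  27],
 [  5,   0, -14, -15]]
Now row reduce the product.
R2 ← R2 − (2/17)·R1: [0, 16/17, 452/17, 501/17]
R3 ← R3 − (5/17)·R1: [0, 40/17, -128/17, -150/17]
R3 ← R3 − (5/2)·R2: [0, 0, -74, -165/2]
3 nonzero rows, so rank(CT) = 3.

3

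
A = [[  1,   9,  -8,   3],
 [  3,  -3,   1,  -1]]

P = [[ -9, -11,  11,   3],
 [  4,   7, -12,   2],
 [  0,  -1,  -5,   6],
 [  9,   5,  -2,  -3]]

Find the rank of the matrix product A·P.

First compute AP:
[[ 54,  75, -63, -36],
 [-48, -60,  66,  12]]
Now row reduce the product.
R2 ← R2 + (8/9)·R1: [0, 20/3, 10, -20]
2 nonzero rows, so rank(AP) = 2.

2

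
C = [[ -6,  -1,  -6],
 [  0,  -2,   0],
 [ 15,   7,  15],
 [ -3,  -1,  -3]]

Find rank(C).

2

Row reduce to echelon form.
R3 ← R3 + (5/2)·R1: [0, 9/2, 0]
R4 ← R4 − (1/2)·R1: [0, -1/2, 0]
R3 ← R3 + (9/4)·R2: [0, 0, 0]
R4 ← R4 − (1/4)·R2: [0, 0, 0]
Echelon form has 2 nonzero rows, so rank(C) = 2.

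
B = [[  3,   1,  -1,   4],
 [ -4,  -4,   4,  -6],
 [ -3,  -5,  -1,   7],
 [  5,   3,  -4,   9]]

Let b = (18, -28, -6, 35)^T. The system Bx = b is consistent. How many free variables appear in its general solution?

1

Row reduce the augmented matrix [B | b].
R2 ← R2 + (4/3)·R1: [0, -8/3, 8/3, -2/3, -4]
R3 ← R3 + R1: [0, -4, -2, 11, 12]
R4 ← R4 − (5/3)·R1: [0, 4/3, -7/3, 7/3, 5]
R3 ← R3 − (3/2)·R2: [0, 0, -6, 12, 18]
R4 ← R4 + (1/2)·R2: [0, 0, -1, 2, 3]
R4 ← R4 − (1/6)·R3: [0, 0, 0, 0, 0]
The echelon form has 3 nonzero rows, and every pivot lies in the first 4 columns, so rank(B) = rank([B|b]) = 3.
The system is consistent.
Free variables = (unknowns) − (rank) = 4 − 3 = 1.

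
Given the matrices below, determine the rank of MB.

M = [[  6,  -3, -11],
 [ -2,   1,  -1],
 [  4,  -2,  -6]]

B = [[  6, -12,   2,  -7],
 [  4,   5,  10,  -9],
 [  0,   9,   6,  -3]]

First compute MB:
[[ 24, -186, -84,  18],
 [ -8,  20,   0,   8],
 [ 16, -112, -48,   8]]
Now row reduce the product.
R2 ← R2 + (1/3)·R1: [0, -42, -28, 14]
R3 ← R3 − (2/3)·R1: [0, 12, 8, -4]
R3 ← R3 + (2/7)·R2: [0, 0, 0, 0]
2 nonzero rows, so rank(MB) = 2.

2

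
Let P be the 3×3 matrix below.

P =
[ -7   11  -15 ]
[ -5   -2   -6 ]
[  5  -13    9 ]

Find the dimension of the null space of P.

0

Row reduce to echelon form.
R2 ← R2 − (5/7)·R1: [0, -69/7, 33/7]
R3 ← R3 + (5/7)·R1: [0, -36/7, -12/7]
R3 ← R3 − (12/23)·R2: [0, 0, -96/23]
3 nonzero rows, so rank(P) = 3.
P has 3 columns; by rank–nullity, nullity = 3 − 3 = 0.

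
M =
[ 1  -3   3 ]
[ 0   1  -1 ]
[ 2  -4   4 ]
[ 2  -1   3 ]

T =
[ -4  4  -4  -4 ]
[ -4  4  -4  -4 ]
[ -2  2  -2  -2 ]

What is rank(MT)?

1

First compute MT:
[[  2,  -2,   2,   2],
 [ -2,   2,  -2,  -2],
 [  0,   0,   0,   0],
 [-10,  10, -10, -10]]
Now row reduce the product.
R2 ← R2 + R1: [0, 0, 0, 0]
R4 ← R4 + (5)·R1: [0, 0, 0, 0]
1 nonzero row, so rank(MT) = 1.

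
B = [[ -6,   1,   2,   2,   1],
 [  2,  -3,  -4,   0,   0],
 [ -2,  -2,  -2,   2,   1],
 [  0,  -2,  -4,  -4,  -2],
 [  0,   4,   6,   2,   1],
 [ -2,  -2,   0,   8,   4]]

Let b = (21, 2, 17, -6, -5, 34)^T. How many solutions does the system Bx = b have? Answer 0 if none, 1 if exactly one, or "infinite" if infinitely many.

Row reduce the augmented matrix [B | b].
R2 ← R2 + (1/3)·R1: [0, -8/3, -10/3, 2/3, 1/3, 9]
R3 ← R3 − (1/3)·R1: [0, -7/3, -8/3, 4/3, 2/3, 10]
R6 ← R6 − (1/3)·R1: [0, -7/3, -2/3, 22/3, 11/3, 27]
R3 ← R3 − (7/8)·R2: [0, 0, 1/4, 3/4, 3/8, 17/8]
R4 ← R4 − (3/4)·R2: [0, 0, -3/2, -9/2, -9/4, -51/4]
R5 ← R5 + (3/2)·R2: [0, 0, 1, 3, 3/2, 17/2]
R6 ← R6 − (7/8)·R2: [0, 0, 9/4, 27/4, 27/8, 153/8]
R4 ← R4 + (6)·R3: [0, 0, 0, 0, 0, 0]
R5 ← R5 − (4)·R3: [0, 0, 0, 0, 0, 0]
R6 ← R6 − (9)·R3: [0, 0, 0, 0, 0, 0]
The echelon form has 3 nonzero rows, and every pivot lies in the first 5 columns, so rank(B) = rank([B|b]) = 3.
The system is consistent.
rank = 3 < 5 unknowns, so there are infinitely many solutions.

infinite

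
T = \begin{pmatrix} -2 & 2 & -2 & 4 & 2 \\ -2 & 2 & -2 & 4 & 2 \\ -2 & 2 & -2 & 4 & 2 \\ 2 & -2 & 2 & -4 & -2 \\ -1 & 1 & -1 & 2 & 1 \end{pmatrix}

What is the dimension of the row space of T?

1

Row reduce to echelon form.
R2 ← R2 − R1: [0, 0, 0, 0, 0]
R3 ← R3 − R1: [0, 0, 0, 0, 0]
R4 ← R4 + R1: [0, 0, 0, 0, 0]
R5 ← R5 − (1/2)·R1: [0, 0, 0, 0, 0]
Echelon form has 1 nonzero row, so rank(T) = 1.
The row space has dimension equal to the rank: 1.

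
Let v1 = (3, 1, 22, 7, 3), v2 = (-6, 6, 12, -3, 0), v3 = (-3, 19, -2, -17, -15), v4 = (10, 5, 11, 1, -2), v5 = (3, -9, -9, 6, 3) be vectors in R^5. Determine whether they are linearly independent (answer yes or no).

no

Form the matrix with these vectors as rows and row reduce.
R2 ← R2 + (2)·R1: [0, 8, 56, 11, 6]
R3 ← R3 + R1: [0, 20, 20, -10, -12]
R4 ← R4 − (10/3)·R1: [0, 5/3, -187/3, -67/3, -12]
R5 ← R5 − R1: [0, -10, -31, -1, 0]
R3 ← R3 − (5/2)·R2: [0, 0, -120, -75/2, -27]
R4 ← R4 − (5/24)·R2: [0, 0, -74, -197/8, -53/4]
R5 ← R5 + (5/4)·R2: [0, 0, 39, 51/4, 15/2]
R4 ← R4 − (37/60)·R3: [0, 0, 0, -3/2, 17/5]
R5 ← R5 + (13/40)·R3: [0, 0, 0, 9/16, -51/40]
R5 ← R5 + (3/8)·R4: [0, 0, 0, 0, 0]
4 nonzero rows, so the 5 vectors span a space of dimension 4.
Since 4 < 5, the vectors are linearly dependent.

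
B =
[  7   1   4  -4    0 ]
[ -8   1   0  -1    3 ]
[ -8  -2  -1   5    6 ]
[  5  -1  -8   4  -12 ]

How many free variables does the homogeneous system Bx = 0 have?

2

Row reduce to echelon form.
R2 ← R2 + (8/7)·R1: [0, 15/7, 32/7, -39/7, 3]
R3 ← R3 + (8/7)·R1: [0, -6/7, 25/7, 3/7, 6]
R4 ← R4 − (5/7)·R1: [0, -12/7, -76/7, 48/7, -12]
R3 ← R3 + (2/5)·R2: [0, 0, 27/5, -9/5, 36/5]
R4 ← R4 + (4/5)·R2: [0, 0, -36/5, 12/5, -48/5]
R4 ← R4 + (4/3)·R3: [0, 0, 0, 0, 0]
3 nonzero rows, so rank(B) = 3.
B has 5 columns; by rank–nullity, nullity = 5 − 3 = 2.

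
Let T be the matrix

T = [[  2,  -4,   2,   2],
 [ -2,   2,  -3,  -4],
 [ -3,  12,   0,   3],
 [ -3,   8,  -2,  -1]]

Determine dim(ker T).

2

Row reduce to echelon form.
R2 ← R2 + R1: [0, -2, -1, -2]
R3 ← R3 + (3/2)·R1: [0, 6, 3, 6]
R4 ← R4 + (3/2)·R1: [0, 2, 1, 2]
R3 ← R3 + (3)·R2: [0, 0, 0, 0]
R4 ← R4 + R2: [0, 0, 0, 0]
2 nonzero rows, so rank(T) = 2.
T has 4 columns; by rank–nullity, nullity = 4 − 2 = 2.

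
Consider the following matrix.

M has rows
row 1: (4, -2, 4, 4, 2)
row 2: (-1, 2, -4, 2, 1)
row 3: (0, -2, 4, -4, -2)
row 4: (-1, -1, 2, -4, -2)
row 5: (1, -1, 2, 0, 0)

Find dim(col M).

Row reduce to echelon form.
R2 ← R2 + (1/4)·R1: [0, 3/2, -3, 3, 3/2]
R4 ← R4 + (1/4)·R1: [0, -3/2, 3, -3, -3/2]
R5 ← R5 − (1/4)·R1: [0, -1/2, 1, -1, -1/2]
R3 ← R3 + (4/3)·R2: [0, 0, 0, 0, 0]
R4 ← R4 + R2: [0, 0, 0, 0, 0]
R5 ← R5 + (1/3)·R2: [0, 0, 0, 0, 0]
Echelon form has 2 nonzero rows, so rank(M) = 2.
The column space has dimension equal to the rank: 2.

2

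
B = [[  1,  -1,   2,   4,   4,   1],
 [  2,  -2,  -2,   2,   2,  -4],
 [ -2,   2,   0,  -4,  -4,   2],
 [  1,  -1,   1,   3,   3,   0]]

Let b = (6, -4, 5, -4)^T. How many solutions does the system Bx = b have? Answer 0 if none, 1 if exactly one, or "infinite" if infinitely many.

0

Row reduce the augmented matrix [B | b].
R2 ← R2 − (2)·R1: [0, 0, -6, -6, -6, -6, -16]
R3 ← R3 + (2)·R1: [0, 0, 4, 4, 4, 4, 17]
R4 ← R4 − R1: [0, 0, -1, -1, -1, -1, -10]
R3 ← R3 + (2/3)·R2: [0, 0, 0, 0, 0, 0, 19/3]
R4 ← R4 − (1/6)·R2: [0, 0, 0, 0, 0, 0, -22/3]
R4 ← R4 + (22/19)·R3: [0, 0, 0, 0, 0, 0, 0]
The echelon form has 3 nonzero rows; the last pivot sits in the augmented column, so rank(B) = 2 but rank([B|b]) = 3.
Since the ranks differ, the system is inconsistent.
It has no solutions.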